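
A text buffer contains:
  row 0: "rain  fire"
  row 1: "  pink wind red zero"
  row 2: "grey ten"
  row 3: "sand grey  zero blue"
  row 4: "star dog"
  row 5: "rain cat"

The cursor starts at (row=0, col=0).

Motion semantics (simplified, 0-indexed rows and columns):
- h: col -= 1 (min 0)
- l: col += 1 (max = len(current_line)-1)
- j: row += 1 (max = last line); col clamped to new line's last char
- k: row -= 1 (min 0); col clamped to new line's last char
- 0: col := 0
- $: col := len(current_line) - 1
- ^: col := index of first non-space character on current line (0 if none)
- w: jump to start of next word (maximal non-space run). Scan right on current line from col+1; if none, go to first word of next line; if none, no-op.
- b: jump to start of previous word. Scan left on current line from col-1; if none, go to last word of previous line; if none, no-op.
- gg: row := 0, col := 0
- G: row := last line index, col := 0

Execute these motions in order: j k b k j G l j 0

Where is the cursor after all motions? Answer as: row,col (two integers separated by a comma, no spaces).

Answer: 5,0

Derivation:
After 1 (j): row=1 col=0 char='_'
After 2 (k): row=0 col=0 char='r'
After 3 (b): row=0 col=0 char='r'
After 4 (k): row=0 col=0 char='r'
After 5 (j): row=1 col=0 char='_'
After 6 (G): row=5 col=0 char='r'
After 7 (l): row=5 col=1 char='a'
After 8 (j): row=5 col=1 char='a'
After 9 (0): row=5 col=0 char='r'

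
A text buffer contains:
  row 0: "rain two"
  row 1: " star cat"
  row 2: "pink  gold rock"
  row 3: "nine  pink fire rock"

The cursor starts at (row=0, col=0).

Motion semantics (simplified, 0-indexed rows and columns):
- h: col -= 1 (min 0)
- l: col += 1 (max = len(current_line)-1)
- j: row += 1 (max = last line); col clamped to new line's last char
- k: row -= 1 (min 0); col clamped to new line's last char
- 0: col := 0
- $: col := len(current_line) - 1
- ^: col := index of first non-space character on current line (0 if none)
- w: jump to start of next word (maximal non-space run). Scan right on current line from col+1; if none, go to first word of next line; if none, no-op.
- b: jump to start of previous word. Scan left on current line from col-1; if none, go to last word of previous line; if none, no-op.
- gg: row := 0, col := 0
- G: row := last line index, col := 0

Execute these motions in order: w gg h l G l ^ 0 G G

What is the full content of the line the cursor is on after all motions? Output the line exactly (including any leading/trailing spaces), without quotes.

Answer: nine  pink fire rock

Derivation:
After 1 (w): row=0 col=5 char='t'
After 2 (gg): row=0 col=0 char='r'
After 3 (h): row=0 col=0 char='r'
After 4 (l): row=0 col=1 char='a'
After 5 (G): row=3 col=0 char='n'
After 6 (l): row=3 col=1 char='i'
After 7 (^): row=3 col=0 char='n'
After 8 (0): row=3 col=0 char='n'
After 9 (G): row=3 col=0 char='n'
After 10 (G): row=3 col=0 char='n'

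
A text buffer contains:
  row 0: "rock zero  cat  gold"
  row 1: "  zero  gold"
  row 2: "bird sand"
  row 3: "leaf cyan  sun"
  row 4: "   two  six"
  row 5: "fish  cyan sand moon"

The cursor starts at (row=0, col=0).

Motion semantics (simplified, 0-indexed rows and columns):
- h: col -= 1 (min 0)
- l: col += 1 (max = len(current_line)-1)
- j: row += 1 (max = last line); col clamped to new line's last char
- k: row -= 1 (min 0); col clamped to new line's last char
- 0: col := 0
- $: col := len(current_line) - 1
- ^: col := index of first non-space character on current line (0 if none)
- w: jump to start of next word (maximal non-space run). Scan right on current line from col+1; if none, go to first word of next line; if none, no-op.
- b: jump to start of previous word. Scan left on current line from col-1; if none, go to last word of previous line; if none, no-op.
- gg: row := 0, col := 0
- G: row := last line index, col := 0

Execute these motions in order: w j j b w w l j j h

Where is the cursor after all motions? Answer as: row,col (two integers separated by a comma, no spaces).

After 1 (w): row=0 col=5 char='z'
After 2 (j): row=1 col=5 char='o'
After 3 (j): row=2 col=5 char='s'
After 4 (b): row=2 col=0 char='b'
After 5 (w): row=2 col=5 char='s'
After 6 (w): row=3 col=0 char='l'
After 7 (l): row=3 col=1 char='e'
After 8 (j): row=4 col=1 char='_'
After 9 (j): row=5 col=1 char='i'
After 10 (h): row=5 col=0 char='f'

Answer: 5,0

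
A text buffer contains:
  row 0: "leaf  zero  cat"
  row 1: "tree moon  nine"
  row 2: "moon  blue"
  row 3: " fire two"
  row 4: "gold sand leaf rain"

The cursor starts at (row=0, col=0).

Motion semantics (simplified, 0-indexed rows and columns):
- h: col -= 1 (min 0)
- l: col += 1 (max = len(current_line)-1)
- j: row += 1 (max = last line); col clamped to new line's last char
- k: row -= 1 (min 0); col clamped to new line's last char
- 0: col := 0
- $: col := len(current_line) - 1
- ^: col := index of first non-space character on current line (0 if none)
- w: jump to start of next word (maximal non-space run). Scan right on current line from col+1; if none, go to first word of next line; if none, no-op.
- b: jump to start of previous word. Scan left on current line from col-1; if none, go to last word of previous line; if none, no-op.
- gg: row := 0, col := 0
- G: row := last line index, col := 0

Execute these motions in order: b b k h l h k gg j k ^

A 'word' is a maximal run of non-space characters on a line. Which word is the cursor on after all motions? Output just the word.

After 1 (b): row=0 col=0 char='l'
After 2 (b): row=0 col=0 char='l'
After 3 (k): row=0 col=0 char='l'
After 4 (h): row=0 col=0 char='l'
After 5 (l): row=0 col=1 char='e'
After 6 (h): row=0 col=0 char='l'
After 7 (k): row=0 col=0 char='l'
After 8 (gg): row=0 col=0 char='l'
After 9 (j): row=1 col=0 char='t'
After 10 (k): row=0 col=0 char='l'
After 11 (^): row=0 col=0 char='l'

Answer: leaf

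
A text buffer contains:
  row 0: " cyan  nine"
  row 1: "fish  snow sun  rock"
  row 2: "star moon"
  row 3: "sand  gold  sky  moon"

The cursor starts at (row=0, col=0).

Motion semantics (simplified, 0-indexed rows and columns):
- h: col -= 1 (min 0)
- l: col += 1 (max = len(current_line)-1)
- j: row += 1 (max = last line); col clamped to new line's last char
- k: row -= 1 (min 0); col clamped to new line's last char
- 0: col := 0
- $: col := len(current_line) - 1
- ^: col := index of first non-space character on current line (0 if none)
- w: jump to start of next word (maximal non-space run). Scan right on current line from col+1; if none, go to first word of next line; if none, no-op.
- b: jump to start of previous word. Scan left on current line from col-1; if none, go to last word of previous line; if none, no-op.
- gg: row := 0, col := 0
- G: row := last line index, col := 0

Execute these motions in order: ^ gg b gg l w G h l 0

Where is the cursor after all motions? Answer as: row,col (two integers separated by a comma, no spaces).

After 1 (^): row=0 col=1 char='c'
After 2 (gg): row=0 col=0 char='_'
After 3 (b): row=0 col=0 char='_'
After 4 (gg): row=0 col=0 char='_'
After 5 (l): row=0 col=1 char='c'
After 6 (w): row=0 col=7 char='n'
After 7 (G): row=3 col=0 char='s'
After 8 (h): row=3 col=0 char='s'
After 9 (l): row=3 col=1 char='a'
After 10 (0): row=3 col=0 char='s'

Answer: 3,0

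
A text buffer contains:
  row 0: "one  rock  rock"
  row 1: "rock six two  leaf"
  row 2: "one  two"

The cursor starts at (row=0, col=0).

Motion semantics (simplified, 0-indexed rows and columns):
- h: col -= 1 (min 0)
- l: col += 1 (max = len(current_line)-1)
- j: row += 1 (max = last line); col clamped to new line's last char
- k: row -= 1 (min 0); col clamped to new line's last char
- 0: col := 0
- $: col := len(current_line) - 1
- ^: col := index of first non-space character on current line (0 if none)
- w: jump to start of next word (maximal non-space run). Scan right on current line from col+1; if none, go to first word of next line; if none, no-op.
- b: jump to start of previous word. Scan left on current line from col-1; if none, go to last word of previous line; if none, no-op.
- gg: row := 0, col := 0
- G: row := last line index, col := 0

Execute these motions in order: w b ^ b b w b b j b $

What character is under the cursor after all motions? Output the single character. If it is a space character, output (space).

Answer: k

Derivation:
After 1 (w): row=0 col=5 char='r'
After 2 (b): row=0 col=0 char='o'
After 3 (^): row=0 col=0 char='o'
After 4 (b): row=0 col=0 char='o'
After 5 (b): row=0 col=0 char='o'
After 6 (w): row=0 col=5 char='r'
After 7 (b): row=0 col=0 char='o'
After 8 (b): row=0 col=0 char='o'
After 9 (j): row=1 col=0 char='r'
After 10 (b): row=0 col=11 char='r'
After 11 ($): row=0 col=14 char='k'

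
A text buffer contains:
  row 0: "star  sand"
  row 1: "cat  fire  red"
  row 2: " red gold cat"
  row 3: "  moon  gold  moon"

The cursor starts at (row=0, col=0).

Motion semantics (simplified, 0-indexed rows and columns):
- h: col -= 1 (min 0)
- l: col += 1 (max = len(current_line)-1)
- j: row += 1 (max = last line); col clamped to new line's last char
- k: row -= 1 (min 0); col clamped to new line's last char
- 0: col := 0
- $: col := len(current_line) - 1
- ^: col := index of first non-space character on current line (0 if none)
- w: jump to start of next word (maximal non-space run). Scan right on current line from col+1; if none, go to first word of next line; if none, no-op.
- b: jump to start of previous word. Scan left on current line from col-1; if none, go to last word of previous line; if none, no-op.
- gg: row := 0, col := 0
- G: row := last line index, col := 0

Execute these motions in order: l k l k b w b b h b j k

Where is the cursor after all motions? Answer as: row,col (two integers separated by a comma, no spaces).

After 1 (l): row=0 col=1 char='t'
After 2 (k): row=0 col=1 char='t'
After 3 (l): row=0 col=2 char='a'
After 4 (k): row=0 col=2 char='a'
After 5 (b): row=0 col=0 char='s'
After 6 (w): row=0 col=6 char='s'
After 7 (b): row=0 col=0 char='s'
After 8 (b): row=0 col=0 char='s'
After 9 (h): row=0 col=0 char='s'
After 10 (b): row=0 col=0 char='s'
After 11 (j): row=1 col=0 char='c'
After 12 (k): row=0 col=0 char='s'

Answer: 0,0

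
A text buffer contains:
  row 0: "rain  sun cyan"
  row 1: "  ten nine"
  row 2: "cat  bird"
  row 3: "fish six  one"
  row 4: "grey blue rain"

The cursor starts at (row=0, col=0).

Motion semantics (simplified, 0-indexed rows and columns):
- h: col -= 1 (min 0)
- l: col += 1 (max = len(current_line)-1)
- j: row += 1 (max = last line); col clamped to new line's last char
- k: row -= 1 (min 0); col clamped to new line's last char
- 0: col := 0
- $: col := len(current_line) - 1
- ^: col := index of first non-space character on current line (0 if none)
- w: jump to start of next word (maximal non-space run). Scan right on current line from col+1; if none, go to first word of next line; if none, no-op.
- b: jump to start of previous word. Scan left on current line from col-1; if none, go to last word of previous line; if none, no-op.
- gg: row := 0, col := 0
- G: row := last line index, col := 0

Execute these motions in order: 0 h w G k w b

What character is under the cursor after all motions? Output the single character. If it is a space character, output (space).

Answer: f

Derivation:
After 1 (0): row=0 col=0 char='r'
After 2 (h): row=0 col=0 char='r'
After 3 (w): row=0 col=6 char='s'
After 4 (G): row=4 col=0 char='g'
After 5 (k): row=3 col=0 char='f'
After 6 (w): row=3 col=5 char='s'
After 7 (b): row=3 col=0 char='f'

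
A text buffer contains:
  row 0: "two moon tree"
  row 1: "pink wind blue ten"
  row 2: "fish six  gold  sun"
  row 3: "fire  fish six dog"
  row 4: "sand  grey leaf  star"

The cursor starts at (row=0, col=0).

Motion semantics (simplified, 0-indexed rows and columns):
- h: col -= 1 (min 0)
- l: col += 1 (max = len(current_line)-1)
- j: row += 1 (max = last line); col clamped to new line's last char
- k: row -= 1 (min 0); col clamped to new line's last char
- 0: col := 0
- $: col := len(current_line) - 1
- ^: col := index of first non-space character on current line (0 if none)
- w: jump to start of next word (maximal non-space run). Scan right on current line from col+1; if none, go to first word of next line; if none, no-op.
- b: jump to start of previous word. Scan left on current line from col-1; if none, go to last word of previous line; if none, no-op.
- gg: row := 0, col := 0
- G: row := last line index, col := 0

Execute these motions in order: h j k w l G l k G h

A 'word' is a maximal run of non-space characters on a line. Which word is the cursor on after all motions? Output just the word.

Answer: sand

Derivation:
After 1 (h): row=0 col=0 char='t'
After 2 (j): row=1 col=0 char='p'
After 3 (k): row=0 col=0 char='t'
After 4 (w): row=0 col=4 char='m'
After 5 (l): row=0 col=5 char='o'
After 6 (G): row=4 col=0 char='s'
After 7 (l): row=4 col=1 char='a'
After 8 (k): row=3 col=1 char='i'
After 9 (G): row=4 col=0 char='s'
After 10 (h): row=4 col=0 char='s'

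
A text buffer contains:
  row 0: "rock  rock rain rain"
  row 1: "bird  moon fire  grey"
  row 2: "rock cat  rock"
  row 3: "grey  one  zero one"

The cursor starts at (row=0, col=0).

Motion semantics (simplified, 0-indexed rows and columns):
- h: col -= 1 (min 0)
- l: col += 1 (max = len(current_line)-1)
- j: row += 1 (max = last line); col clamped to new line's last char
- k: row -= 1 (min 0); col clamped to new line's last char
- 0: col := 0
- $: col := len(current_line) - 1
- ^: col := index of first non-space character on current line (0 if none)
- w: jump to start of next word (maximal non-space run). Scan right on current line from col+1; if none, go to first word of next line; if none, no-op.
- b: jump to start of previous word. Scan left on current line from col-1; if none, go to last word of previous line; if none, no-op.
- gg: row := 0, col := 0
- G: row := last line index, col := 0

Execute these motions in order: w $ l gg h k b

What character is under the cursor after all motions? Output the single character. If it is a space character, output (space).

After 1 (w): row=0 col=6 char='r'
After 2 ($): row=0 col=19 char='n'
After 3 (l): row=0 col=19 char='n'
After 4 (gg): row=0 col=0 char='r'
After 5 (h): row=0 col=0 char='r'
After 6 (k): row=0 col=0 char='r'
After 7 (b): row=0 col=0 char='r'

Answer: r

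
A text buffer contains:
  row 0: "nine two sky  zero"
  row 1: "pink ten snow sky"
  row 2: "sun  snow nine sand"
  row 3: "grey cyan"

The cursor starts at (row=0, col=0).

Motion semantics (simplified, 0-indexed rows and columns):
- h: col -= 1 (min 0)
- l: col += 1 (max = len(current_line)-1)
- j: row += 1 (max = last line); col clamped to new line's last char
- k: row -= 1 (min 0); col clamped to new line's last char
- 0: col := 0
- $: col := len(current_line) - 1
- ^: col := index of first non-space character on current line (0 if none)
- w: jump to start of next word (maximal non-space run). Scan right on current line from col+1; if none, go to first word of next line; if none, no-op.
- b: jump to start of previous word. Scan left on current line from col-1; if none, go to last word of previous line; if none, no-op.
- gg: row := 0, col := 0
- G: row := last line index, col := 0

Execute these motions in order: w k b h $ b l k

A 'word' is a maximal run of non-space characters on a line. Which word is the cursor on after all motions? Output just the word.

Answer: zero

Derivation:
After 1 (w): row=0 col=5 char='t'
After 2 (k): row=0 col=5 char='t'
After 3 (b): row=0 col=0 char='n'
After 4 (h): row=0 col=0 char='n'
After 5 ($): row=0 col=17 char='o'
After 6 (b): row=0 col=14 char='z'
After 7 (l): row=0 col=15 char='e'
After 8 (k): row=0 col=15 char='e'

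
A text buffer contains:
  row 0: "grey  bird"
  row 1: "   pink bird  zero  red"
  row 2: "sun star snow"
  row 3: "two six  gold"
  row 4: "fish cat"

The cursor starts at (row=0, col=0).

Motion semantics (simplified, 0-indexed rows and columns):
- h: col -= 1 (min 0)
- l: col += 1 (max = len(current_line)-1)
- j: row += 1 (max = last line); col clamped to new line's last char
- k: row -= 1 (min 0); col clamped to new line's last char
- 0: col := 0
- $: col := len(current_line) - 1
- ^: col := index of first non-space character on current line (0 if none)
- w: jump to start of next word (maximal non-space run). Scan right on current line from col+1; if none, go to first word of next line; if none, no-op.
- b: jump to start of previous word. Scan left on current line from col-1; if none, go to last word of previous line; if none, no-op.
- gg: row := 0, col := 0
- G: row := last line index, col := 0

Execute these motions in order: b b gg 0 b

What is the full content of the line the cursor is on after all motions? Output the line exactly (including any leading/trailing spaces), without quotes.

Answer: grey  bird

Derivation:
After 1 (b): row=0 col=0 char='g'
After 2 (b): row=0 col=0 char='g'
After 3 (gg): row=0 col=0 char='g'
After 4 (0): row=0 col=0 char='g'
After 5 (b): row=0 col=0 char='g'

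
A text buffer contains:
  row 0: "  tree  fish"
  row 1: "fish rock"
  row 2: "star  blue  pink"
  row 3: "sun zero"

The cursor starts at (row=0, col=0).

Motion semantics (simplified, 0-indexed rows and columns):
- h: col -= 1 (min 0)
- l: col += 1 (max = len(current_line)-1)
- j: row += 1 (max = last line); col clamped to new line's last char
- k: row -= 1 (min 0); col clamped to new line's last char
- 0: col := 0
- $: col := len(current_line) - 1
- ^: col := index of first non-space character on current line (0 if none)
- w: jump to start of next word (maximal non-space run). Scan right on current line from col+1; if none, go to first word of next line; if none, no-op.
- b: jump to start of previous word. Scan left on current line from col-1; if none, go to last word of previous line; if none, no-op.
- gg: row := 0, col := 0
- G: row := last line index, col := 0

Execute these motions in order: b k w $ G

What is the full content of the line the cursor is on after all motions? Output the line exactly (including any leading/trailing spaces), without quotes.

Answer: sun zero

Derivation:
After 1 (b): row=0 col=0 char='_'
After 2 (k): row=0 col=0 char='_'
After 3 (w): row=0 col=2 char='t'
After 4 ($): row=0 col=11 char='h'
After 5 (G): row=3 col=0 char='s'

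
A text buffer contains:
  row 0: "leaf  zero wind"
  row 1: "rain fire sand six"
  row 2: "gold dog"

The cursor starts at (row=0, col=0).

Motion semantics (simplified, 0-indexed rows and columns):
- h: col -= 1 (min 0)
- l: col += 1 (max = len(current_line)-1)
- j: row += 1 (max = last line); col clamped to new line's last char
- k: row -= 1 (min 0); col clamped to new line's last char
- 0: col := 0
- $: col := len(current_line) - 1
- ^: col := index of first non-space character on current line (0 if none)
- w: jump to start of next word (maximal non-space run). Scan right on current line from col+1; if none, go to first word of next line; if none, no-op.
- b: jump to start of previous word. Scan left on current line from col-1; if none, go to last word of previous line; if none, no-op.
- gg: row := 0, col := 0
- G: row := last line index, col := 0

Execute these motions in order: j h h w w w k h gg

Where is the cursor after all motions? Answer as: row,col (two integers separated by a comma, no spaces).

Answer: 0,0

Derivation:
After 1 (j): row=1 col=0 char='r'
After 2 (h): row=1 col=0 char='r'
After 3 (h): row=1 col=0 char='r'
After 4 (w): row=1 col=5 char='f'
After 5 (w): row=1 col=10 char='s'
After 6 (w): row=1 col=15 char='s'
After 7 (k): row=0 col=14 char='d'
After 8 (h): row=0 col=13 char='n'
After 9 (gg): row=0 col=0 char='l'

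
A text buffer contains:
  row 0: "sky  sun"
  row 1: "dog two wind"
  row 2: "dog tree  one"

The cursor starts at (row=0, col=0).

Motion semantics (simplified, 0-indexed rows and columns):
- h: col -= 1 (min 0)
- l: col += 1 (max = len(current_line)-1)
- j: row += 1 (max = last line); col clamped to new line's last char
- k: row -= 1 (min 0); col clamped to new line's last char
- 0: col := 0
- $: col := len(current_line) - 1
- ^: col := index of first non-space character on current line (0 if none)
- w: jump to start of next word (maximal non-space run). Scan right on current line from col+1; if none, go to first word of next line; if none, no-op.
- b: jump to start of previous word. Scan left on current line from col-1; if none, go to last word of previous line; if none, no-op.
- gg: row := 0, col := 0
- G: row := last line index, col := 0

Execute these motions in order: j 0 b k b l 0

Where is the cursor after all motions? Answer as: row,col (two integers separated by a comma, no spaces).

Answer: 0,0

Derivation:
After 1 (j): row=1 col=0 char='d'
After 2 (0): row=1 col=0 char='d'
After 3 (b): row=0 col=5 char='s'
After 4 (k): row=0 col=5 char='s'
After 5 (b): row=0 col=0 char='s'
After 6 (l): row=0 col=1 char='k'
After 7 (0): row=0 col=0 char='s'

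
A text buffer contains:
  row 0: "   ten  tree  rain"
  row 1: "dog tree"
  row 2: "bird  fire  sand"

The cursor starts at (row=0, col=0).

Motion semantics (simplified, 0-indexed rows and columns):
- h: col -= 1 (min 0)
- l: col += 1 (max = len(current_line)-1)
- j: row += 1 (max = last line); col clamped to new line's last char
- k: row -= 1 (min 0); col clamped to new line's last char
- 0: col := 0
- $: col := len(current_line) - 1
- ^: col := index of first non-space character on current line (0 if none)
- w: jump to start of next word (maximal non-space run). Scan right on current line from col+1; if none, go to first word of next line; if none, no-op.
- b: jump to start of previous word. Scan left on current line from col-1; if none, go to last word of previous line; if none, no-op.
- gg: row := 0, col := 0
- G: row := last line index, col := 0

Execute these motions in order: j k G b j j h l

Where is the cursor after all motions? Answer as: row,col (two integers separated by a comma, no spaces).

After 1 (j): row=1 col=0 char='d'
After 2 (k): row=0 col=0 char='_'
After 3 (G): row=2 col=0 char='b'
After 4 (b): row=1 col=4 char='t'
After 5 (j): row=2 col=4 char='_'
After 6 (j): row=2 col=4 char='_'
After 7 (h): row=2 col=3 char='d'
After 8 (l): row=2 col=4 char='_'

Answer: 2,4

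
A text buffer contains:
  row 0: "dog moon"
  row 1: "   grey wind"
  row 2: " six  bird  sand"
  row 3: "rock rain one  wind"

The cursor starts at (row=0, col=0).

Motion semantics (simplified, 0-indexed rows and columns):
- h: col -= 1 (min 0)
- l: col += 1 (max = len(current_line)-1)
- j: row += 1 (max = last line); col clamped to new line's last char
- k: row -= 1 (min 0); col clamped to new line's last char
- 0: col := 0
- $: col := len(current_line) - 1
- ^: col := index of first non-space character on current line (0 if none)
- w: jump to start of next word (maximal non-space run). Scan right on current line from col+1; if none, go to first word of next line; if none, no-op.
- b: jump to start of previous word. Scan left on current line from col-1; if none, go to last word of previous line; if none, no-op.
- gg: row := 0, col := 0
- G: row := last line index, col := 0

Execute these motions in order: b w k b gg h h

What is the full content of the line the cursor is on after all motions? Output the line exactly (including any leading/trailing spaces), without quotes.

Answer: dog moon

Derivation:
After 1 (b): row=0 col=0 char='d'
After 2 (w): row=0 col=4 char='m'
After 3 (k): row=0 col=4 char='m'
After 4 (b): row=0 col=0 char='d'
After 5 (gg): row=0 col=0 char='d'
After 6 (h): row=0 col=0 char='d'
After 7 (h): row=0 col=0 char='d'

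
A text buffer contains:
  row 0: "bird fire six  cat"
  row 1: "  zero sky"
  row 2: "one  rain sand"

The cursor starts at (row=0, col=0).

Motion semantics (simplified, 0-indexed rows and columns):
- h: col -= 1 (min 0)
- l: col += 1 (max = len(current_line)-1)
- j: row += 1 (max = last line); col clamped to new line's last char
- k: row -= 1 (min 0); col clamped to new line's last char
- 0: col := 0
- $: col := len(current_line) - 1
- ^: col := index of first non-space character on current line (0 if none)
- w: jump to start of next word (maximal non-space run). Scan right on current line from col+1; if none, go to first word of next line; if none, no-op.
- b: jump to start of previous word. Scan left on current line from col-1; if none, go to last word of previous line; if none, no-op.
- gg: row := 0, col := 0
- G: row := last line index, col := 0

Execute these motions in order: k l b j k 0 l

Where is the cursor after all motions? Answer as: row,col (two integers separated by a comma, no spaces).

After 1 (k): row=0 col=0 char='b'
After 2 (l): row=0 col=1 char='i'
After 3 (b): row=0 col=0 char='b'
After 4 (j): row=1 col=0 char='_'
After 5 (k): row=0 col=0 char='b'
After 6 (0): row=0 col=0 char='b'
After 7 (l): row=0 col=1 char='i'

Answer: 0,1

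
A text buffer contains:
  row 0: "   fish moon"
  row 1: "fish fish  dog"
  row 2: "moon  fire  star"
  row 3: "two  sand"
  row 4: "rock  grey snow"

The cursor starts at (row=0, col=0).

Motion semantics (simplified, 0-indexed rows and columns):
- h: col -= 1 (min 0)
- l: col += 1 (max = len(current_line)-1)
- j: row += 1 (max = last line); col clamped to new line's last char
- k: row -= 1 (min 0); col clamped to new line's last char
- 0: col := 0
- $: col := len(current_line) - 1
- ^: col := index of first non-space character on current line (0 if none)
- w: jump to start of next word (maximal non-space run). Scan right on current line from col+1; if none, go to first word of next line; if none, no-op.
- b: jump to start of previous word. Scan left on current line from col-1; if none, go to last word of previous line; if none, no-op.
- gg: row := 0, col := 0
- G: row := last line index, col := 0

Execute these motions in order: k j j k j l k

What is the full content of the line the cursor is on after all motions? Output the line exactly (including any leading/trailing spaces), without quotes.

After 1 (k): row=0 col=0 char='_'
After 2 (j): row=1 col=0 char='f'
After 3 (j): row=2 col=0 char='m'
After 4 (k): row=1 col=0 char='f'
After 5 (j): row=2 col=0 char='m'
After 6 (l): row=2 col=1 char='o'
After 7 (k): row=1 col=1 char='i'

Answer: fish fish  dog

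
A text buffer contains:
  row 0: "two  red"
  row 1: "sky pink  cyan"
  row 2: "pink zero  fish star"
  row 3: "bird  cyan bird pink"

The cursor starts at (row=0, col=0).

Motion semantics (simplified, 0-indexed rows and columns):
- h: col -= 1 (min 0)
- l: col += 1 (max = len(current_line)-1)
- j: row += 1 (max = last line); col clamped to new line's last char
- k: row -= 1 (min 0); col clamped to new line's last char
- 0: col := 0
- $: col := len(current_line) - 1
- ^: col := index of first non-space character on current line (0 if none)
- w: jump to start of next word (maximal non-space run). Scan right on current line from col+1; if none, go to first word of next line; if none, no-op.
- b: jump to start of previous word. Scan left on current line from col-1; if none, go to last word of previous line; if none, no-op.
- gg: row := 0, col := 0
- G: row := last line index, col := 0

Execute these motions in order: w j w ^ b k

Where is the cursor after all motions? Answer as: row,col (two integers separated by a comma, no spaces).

After 1 (w): row=0 col=5 char='r'
After 2 (j): row=1 col=5 char='i'
After 3 (w): row=1 col=10 char='c'
After 4 (^): row=1 col=0 char='s'
After 5 (b): row=0 col=5 char='r'
After 6 (k): row=0 col=5 char='r'

Answer: 0,5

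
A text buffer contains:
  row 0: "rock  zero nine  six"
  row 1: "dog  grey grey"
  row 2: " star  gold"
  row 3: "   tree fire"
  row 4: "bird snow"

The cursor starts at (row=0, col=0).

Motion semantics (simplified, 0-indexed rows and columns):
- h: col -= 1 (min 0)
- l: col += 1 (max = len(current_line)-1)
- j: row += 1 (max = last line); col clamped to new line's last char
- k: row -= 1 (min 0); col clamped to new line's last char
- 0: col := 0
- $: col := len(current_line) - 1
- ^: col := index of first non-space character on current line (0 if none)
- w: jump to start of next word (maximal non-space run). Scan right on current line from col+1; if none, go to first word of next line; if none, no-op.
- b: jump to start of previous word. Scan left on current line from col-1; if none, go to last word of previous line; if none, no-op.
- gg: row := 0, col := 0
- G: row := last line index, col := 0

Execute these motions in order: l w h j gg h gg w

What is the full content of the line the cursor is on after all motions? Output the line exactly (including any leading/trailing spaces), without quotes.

Answer: rock  zero nine  six

Derivation:
After 1 (l): row=0 col=1 char='o'
After 2 (w): row=0 col=6 char='z'
After 3 (h): row=0 col=5 char='_'
After 4 (j): row=1 col=5 char='g'
After 5 (gg): row=0 col=0 char='r'
After 6 (h): row=0 col=0 char='r'
After 7 (gg): row=0 col=0 char='r'
After 8 (w): row=0 col=6 char='z'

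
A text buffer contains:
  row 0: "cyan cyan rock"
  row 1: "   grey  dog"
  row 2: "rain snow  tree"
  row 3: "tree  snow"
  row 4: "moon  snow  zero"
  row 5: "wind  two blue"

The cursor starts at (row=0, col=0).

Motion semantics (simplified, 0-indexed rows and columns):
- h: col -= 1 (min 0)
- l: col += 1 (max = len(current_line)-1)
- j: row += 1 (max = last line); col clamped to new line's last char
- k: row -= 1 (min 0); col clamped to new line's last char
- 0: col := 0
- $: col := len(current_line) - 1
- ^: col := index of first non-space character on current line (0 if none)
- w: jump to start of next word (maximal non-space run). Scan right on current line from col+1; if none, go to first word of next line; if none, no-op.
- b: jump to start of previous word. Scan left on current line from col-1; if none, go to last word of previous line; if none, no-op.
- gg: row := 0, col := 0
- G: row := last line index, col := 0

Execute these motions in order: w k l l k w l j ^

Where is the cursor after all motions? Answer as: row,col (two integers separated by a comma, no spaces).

Answer: 1,3

Derivation:
After 1 (w): row=0 col=5 char='c'
After 2 (k): row=0 col=5 char='c'
After 3 (l): row=0 col=6 char='y'
After 4 (l): row=0 col=7 char='a'
After 5 (k): row=0 col=7 char='a'
After 6 (w): row=0 col=10 char='r'
After 7 (l): row=0 col=11 char='o'
After 8 (j): row=1 col=11 char='g'
After 9 (^): row=1 col=3 char='g'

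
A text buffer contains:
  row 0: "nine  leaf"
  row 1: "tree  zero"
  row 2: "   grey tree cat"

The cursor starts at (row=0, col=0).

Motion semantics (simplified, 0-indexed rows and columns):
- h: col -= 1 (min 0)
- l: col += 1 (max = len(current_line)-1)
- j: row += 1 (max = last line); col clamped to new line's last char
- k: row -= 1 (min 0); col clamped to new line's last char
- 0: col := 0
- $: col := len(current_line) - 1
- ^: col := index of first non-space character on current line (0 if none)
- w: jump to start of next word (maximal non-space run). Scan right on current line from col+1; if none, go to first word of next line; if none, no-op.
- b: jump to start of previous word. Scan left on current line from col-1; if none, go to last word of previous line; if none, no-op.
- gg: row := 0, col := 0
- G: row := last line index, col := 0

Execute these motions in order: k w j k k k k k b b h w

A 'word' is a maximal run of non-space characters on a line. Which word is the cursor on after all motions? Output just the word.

After 1 (k): row=0 col=0 char='n'
After 2 (w): row=0 col=6 char='l'
After 3 (j): row=1 col=6 char='z'
After 4 (k): row=0 col=6 char='l'
After 5 (k): row=0 col=6 char='l'
After 6 (k): row=0 col=6 char='l'
After 7 (k): row=0 col=6 char='l'
After 8 (k): row=0 col=6 char='l'
After 9 (b): row=0 col=0 char='n'
After 10 (b): row=0 col=0 char='n'
After 11 (h): row=0 col=0 char='n'
After 12 (w): row=0 col=6 char='l'

Answer: leaf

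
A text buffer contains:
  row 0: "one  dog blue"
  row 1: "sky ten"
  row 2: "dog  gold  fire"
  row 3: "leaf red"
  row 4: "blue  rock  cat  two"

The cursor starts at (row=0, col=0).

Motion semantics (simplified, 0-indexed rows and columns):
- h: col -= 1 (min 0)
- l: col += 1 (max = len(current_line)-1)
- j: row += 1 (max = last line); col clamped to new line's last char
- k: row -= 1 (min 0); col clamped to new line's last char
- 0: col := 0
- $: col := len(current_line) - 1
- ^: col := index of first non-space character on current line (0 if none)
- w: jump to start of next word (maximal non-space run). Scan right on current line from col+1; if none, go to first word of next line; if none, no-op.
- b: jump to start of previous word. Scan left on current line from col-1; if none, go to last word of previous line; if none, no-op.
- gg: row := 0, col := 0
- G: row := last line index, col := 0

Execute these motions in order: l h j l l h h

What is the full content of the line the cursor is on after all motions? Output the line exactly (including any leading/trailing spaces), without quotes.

After 1 (l): row=0 col=1 char='n'
After 2 (h): row=0 col=0 char='o'
After 3 (j): row=1 col=0 char='s'
After 4 (l): row=1 col=1 char='k'
After 5 (l): row=1 col=2 char='y'
After 6 (h): row=1 col=1 char='k'
After 7 (h): row=1 col=0 char='s'

Answer: sky ten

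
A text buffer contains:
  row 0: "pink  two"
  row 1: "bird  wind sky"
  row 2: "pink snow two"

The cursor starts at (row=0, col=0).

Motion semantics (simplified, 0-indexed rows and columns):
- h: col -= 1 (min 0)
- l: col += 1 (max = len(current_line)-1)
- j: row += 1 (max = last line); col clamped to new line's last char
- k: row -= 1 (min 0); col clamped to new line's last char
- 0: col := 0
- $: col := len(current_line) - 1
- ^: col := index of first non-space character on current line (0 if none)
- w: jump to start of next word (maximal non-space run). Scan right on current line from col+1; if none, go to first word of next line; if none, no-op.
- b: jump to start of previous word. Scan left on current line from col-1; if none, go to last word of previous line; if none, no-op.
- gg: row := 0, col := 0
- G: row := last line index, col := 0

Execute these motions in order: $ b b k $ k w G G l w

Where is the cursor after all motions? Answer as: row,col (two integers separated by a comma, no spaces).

After 1 ($): row=0 col=8 char='o'
After 2 (b): row=0 col=6 char='t'
After 3 (b): row=0 col=0 char='p'
After 4 (k): row=0 col=0 char='p'
After 5 ($): row=0 col=8 char='o'
After 6 (k): row=0 col=8 char='o'
After 7 (w): row=1 col=0 char='b'
After 8 (G): row=2 col=0 char='p'
After 9 (G): row=2 col=0 char='p'
After 10 (l): row=2 col=1 char='i'
After 11 (w): row=2 col=5 char='s'

Answer: 2,5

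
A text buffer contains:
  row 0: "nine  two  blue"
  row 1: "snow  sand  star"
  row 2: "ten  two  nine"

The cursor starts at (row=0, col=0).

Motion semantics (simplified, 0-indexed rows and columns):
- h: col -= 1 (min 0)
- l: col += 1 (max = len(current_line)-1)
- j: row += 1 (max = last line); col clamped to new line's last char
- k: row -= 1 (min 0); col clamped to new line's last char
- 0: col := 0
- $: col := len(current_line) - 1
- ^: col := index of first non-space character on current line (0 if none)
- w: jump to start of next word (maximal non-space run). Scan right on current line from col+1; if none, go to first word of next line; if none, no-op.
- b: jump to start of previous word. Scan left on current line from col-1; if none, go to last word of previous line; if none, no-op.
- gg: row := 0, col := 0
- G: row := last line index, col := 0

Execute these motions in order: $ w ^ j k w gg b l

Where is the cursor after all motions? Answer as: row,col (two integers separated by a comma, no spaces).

After 1 ($): row=0 col=14 char='e'
After 2 (w): row=1 col=0 char='s'
After 3 (^): row=1 col=0 char='s'
After 4 (j): row=2 col=0 char='t'
After 5 (k): row=1 col=0 char='s'
After 6 (w): row=1 col=6 char='s'
After 7 (gg): row=0 col=0 char='n'
After 8 (b): row=0 col=0 char='n'
After 9 (l): row=0 col=1 char='i'

Answer: 0,1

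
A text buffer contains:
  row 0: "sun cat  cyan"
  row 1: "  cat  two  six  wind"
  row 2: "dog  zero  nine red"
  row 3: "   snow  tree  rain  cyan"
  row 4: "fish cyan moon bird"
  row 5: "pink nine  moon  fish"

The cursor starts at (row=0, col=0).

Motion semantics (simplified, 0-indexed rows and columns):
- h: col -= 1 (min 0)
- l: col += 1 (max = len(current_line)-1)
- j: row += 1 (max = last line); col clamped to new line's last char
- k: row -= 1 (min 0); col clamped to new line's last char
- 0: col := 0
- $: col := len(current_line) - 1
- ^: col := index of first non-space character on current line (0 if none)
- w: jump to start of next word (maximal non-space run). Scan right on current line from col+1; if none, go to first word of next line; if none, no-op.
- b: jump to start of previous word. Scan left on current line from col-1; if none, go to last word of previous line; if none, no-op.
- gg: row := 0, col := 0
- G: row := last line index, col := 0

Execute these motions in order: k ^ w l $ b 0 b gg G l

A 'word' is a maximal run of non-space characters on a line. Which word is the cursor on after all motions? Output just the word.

After 1 (k): row=0 col=0 char='s'
After 2 (^): row=0 col=0 char='s'
After 3 (w): row=0 col=4 char='c'
After 4 (l): row=0 col=5 char='a'
After 5 ($): row=0 col=12 char='n'
After 6 (b): row=0 col=9 char='c'
After 7 (0): row=0 col=0 char='s'
After 8 (b): row=0 col=0 char='s'
After 9 (gg): row=0 col=0 char='s'
After 10 (G): row=5 col=0 char='p'
After 11 (l): row=5 col=1 char='i'

Answer: pink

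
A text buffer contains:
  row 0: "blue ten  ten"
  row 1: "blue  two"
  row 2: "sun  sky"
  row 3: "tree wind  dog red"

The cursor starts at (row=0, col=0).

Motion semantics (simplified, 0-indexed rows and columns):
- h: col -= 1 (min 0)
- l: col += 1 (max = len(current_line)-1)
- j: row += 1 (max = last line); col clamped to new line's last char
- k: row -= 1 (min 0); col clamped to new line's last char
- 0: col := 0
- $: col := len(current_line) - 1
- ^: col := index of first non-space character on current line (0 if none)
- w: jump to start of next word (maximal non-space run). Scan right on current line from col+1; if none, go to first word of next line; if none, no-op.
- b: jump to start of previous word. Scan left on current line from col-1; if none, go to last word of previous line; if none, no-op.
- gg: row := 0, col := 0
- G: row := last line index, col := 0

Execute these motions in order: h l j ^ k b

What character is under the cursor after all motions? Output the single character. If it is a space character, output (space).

Answer: b

Derivation:
After 1 (h): row=0 col=0 char='b'
After 2 (l): row=0 col=1 char='l'
After 3 (j): row=1 col=1 char='l'
After 4 (^): row=1 col=0 char='b'
After 5 (k): row=0 col=0 char='b'
After 6 (b): row=0 col=0 char='b'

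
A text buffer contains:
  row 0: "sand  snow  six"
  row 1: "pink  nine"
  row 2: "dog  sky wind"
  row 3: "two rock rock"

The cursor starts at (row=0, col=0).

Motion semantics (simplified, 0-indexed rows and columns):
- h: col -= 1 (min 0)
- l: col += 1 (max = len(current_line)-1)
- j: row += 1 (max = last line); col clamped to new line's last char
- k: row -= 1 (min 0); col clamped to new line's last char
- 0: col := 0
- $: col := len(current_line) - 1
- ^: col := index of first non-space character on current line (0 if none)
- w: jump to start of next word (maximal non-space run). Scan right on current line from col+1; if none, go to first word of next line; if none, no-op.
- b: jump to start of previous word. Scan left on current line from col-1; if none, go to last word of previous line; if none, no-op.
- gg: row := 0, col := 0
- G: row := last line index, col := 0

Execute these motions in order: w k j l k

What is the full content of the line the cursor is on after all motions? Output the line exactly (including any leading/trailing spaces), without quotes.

Answer: sand  snow  six

Derivation:
After 1 (w): row=0 col=6 char='s'
After 2 (k): row=0 col=6 char='s'
After 3 (j): row=1 col=6 char='n'
After 4 (l): row=1 col=7 char='i'
After 5 (k): row=0 col=7 char='n'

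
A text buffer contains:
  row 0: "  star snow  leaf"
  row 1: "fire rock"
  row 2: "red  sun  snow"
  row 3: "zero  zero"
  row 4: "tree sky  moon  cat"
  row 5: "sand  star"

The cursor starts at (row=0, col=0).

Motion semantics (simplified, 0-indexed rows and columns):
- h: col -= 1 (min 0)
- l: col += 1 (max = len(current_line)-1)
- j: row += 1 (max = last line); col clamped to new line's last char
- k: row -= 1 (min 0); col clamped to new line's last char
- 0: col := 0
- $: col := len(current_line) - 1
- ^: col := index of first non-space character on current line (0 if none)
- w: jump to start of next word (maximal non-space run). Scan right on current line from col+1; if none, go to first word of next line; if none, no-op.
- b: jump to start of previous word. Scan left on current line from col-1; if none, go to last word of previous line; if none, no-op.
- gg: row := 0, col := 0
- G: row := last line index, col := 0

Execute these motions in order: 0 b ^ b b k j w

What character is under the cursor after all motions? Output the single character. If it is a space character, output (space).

Answer: r

Derivation:
After 1 (0): row=0 col=0 char='_'
After 2 (b): row=0 col=0 char='_'
After 3 (^): row=0 col=2 char='s'
After 4 (b): row=0 col=2 char='s'
After 5 (b): row=0 col=2 char='s'
After 6 (k): row=0 col=2 char='s'
After 7 (j): row=1 col=2 char='r'
After 8 (w): row=1 col=5 char='r'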